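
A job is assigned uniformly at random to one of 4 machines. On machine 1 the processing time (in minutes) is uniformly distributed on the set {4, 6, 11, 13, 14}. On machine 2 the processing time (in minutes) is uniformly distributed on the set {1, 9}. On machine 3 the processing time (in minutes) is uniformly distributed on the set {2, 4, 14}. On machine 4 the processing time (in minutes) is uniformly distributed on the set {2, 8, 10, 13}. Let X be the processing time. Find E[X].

1771/240

E[X | machine 1] = (4+6+11+13+14)/5 = 48/5.
E[X | machine 2] = (1+9)/2 = 5.
E[X | machine 3] = (2+4+14)/3 = 20/3.
E[X | machine 4] = (2+8+10+13)/4 = 33/4.
By the law of total expectation,
E[X] = (1/4)·(48/5) + (1/4)·(5) + (1/4)·(20/3) + (1/4)·(33/4) = 1771/240.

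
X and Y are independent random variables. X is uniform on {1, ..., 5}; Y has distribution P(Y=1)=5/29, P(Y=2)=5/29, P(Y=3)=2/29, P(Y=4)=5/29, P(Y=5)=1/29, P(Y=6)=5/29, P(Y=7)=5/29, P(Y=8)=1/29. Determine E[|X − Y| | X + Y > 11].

17/7

P(X + Y > 11) = 7/145.
Summing |X−Y|·P(x,y) over outcomes with X + Y > 11 gives 17/145.
E[|X − Y| | X + Y > 11] = (17/145) / (7/145) = 17/7.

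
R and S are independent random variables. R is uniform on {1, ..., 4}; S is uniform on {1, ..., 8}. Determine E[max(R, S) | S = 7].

Outcomes with S = 7: (1,7), (2,7), (3,7), (4,7), each with probability 1/32.
E[max(R, S) | S = 7] = (7 + 7 + 7 + 7) / 4 = 7.

7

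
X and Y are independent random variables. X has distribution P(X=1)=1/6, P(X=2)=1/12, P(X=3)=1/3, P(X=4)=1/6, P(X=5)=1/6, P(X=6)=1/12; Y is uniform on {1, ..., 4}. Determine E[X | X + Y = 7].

4

P(X + Y = 7) = 3/16.
Summing X·P(x,y) over outcomes with X + Y = 7 gives 3/4.
E[X | X + Y = 7] = (3/4) / (3/16) = 4.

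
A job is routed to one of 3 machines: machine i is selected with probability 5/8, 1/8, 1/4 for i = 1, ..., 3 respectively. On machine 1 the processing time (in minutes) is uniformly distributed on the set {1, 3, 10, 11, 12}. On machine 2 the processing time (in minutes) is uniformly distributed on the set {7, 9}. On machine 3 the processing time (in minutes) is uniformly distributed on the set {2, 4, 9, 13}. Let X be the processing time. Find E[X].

59/8

E[X | machine 1] = (1+3+10+11+12)/5 = 37/5.
E[X | machine 2] = (7+9)/2 = 8.
E[X | machine 3] = (2+4+9+13)/4 = 7.
E[X] = (5/8)·(37/5) + (1/8)·(8) + (1/4)·(7) = 59/8.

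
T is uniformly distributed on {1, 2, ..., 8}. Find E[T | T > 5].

7

Given T > 5, T is equally likely to be any of {6, 7, 8}.
E[T | T > 5] = (6 + 7 + 8) / 3 = 7.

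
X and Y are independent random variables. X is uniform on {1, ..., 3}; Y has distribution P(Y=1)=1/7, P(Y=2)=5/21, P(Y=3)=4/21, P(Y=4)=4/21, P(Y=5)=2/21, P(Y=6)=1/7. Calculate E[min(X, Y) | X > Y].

16/11

P(X > Y) = 11/63.
Summing min(X,Y)·P(x,y) over outcomes with X > Y gives 16/63.
E[min(X, Y) | X > Y] = (16/63) / (11/63) = 16/11.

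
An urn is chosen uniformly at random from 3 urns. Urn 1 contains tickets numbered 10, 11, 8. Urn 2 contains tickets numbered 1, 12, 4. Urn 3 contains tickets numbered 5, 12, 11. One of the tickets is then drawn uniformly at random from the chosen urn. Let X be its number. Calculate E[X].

74/9

E[X | urn 1] = (10+11+8)/3 = 29/3.
E[X | urn 2] = (1+12+4)/3 = 17/3.
E[X | urn 3] = (5+12+11)/3 = 28/3.
E[X] = (1/3)·(29/3) + (1/3)·(17/3) + (1/3)·(28/3) = 74/9.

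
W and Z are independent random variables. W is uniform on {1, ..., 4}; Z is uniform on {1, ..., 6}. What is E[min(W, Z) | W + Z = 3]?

Outcomes with W + Z = 3: (1,2), (2,1), each with probability 1/24.
E[min(W, Z) | W + Z = 3] = (1 + 1) / 2 = 1.

1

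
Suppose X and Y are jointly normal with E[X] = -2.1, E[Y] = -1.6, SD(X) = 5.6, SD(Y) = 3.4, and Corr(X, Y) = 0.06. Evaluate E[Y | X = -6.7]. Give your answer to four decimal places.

For a bivariate normal, E[Y | X=x] = μ_Y + ρ·(σ_Y/σ_X)·(x − μ_X).
E[Y | X=-6.7] = -1.6 + (0.06)·(3.4/5.6)·(-6.7 − (-2.1)) = -1.6 + (0.036429)·(-4.6) = -1.7676.

-1.7676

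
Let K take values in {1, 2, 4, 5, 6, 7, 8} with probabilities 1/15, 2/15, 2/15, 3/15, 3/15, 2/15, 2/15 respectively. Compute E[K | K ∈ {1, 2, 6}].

23/6

P(K ∈ {1, 2, 6}) = 2/5.
Σ over the event: 1·1/15 + 2·2/15 + 6·1/5 = 23/15.
E[K | K ∈ {1, 2, 6}] = (23/15) / (2/5) = 23/6.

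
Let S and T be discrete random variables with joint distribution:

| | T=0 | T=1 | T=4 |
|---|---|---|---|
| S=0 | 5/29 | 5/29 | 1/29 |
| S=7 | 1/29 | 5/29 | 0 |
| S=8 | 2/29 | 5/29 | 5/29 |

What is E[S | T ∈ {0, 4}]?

P(T ∈ {0, 4}) = 14/29.
Σ S·P over the event = 0·(5/29) + 0·(1/29) + 7·(1/29) + 8·(2/29) + 8·(5/29) = 63/29.
E[S | T ∈ {0, 4}] = (63/29) / (14/29) = 9/2.

9/2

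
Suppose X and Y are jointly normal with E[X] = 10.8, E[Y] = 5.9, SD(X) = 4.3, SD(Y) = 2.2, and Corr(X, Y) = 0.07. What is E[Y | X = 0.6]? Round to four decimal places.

5.5347

E[Y | X=x] = μ_Y + ρ(σ_Y/σ_X)(x − μ_X) for jointly normal variables.
E[Y | X=0.6] = 5.9 + (0.07)·(2.2/4.3)·(0.6 − (10.8)) = 5.9 + (0.035814)·(-10.2) = 5.5347.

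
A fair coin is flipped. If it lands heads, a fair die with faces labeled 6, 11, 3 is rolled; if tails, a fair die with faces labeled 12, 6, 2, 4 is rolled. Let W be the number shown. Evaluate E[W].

E[W | heads] = (6+11+3)/3 = 20/3.
E[W | tails] = (12+6+2+4)/4 = 6.
E[W] = (1/2)·(20/3) + (1/2)·(6) = 19/3.

19/3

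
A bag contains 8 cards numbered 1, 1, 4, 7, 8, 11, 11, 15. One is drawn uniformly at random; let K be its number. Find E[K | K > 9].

37/3

P(K > 9) = 3/8.
Σ over the event: 11·1/4 + 15·1/8 = 37/8.
E[K | K > 9] = (37/8) / (3/8) = 37/3.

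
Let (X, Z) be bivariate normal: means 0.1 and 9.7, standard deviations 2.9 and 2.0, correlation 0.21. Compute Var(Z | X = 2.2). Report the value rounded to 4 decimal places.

Var(Z | X=x) = (1 − ρ²)·σ_Z².
Var(Z | X=2.2) = (2.0)²·(1 − (0.21)²) = 4·0.9559 = 3.8236.

3.8236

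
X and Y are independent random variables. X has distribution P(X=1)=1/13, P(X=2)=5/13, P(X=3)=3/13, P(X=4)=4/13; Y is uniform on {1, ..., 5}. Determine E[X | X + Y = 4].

P(X + Y = 4) = 9/65.
Summing X·P(x,y) over outcomes with X + Y = 4 gives 4/13.
E[X | X + Y = 4] = (4/13) / (9/65) = 20/9.

20/9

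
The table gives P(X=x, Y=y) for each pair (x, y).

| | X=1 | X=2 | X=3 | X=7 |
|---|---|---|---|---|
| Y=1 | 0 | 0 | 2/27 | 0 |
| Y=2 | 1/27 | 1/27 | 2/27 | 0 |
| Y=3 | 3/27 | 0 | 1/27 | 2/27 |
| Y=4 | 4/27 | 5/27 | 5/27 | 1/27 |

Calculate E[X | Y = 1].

3

P(Y = 1) = 2/27.
Σ X·P over the event = 3·(2/27) = 2/9.
E[X | Y = 1] = (2/9) / (2/27) = 3.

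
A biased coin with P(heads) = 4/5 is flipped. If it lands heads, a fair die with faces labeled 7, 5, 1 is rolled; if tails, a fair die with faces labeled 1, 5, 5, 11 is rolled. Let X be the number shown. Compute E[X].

137/30

E[X | heads] = (7+5+1)/3 = 13/3.
E[X | tails] = (1+5+5+11)/4 = 11/2.
E[X] = (4/5)·(13/3) + (1/5)·(11/2) = 137/30.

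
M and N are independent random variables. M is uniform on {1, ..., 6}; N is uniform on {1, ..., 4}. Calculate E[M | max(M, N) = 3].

Outcomes with max(M, N) = 3: (1,3), (2,3), (3,1), (3,2), (3,3), each with probability 1/24.
E[M | max(M, N) = 3] = (1 + 2 + 3 + 3 + 3) / 5 = 12/5.

12/5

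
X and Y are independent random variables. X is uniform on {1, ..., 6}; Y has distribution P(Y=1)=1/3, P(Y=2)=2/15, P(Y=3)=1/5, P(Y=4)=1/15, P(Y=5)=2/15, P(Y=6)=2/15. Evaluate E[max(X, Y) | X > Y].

P(X > Y) = 23/45.
Summing max(X,Y)·P(x,y) over outcomes with X > Y gives 34/15.
E[max(X, Y) | X > Y] = (34/15) / (23/45) = 102/23.

102/23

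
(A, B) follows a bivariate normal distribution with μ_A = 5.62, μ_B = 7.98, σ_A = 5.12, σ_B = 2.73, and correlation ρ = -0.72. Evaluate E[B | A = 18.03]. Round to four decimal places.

The regression of B on A has slope ρ·σ_B/σ_A and passes through (μ_A, μ_B).
E[B | A=18.03] = 7.98 + (-0.72)·(2.73/5.12)·(18.03 − (5.62)) = 7.98 + (-0.38391)·(12.41) = 3.2157.

3.2157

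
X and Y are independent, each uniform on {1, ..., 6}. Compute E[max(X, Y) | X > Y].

P(X > Y) = 5/12.
Summing max(X,Y)·P(x,y) over outcomes with X > Y gives 35/18.
E[max(X, Y) | X > Y] = (35/18) / (5/12) = 14/3.

14/3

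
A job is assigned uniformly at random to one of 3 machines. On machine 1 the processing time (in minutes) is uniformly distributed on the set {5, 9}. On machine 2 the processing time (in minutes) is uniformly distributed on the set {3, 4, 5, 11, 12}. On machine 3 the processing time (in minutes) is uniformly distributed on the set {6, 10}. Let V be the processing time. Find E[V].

22/3

E[V | machine 1] = (5+9)/2 = 7.
E[V | machine 2] = (3+4+5+11+12)/5 = 7.
E[V | machine 3] = (6+10)/2 = 8.
By the law of total expectation,
E[V] = (1/3)·(7) + (1/3)·(7) + (1/3)·(8) = 22/3.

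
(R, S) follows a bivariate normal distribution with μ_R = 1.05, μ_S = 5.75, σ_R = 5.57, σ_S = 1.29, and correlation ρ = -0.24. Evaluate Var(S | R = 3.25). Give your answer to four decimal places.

1.5682

The conditional variance in a bivariate normal is σ_S²(1 − ρ²), independent of x.
Var(S | R=3.25) = (1.29)²·(1 − (-0.24)²) = 1.6641·0.9424 = 1.5682.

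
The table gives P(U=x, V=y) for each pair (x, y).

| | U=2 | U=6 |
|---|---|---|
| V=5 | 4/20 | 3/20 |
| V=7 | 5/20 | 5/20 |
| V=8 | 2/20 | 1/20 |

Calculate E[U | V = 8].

P(V = 8) = 3/20.
Σ U·P over the event = 2·(2/20) + 6·(1/20) = 1/2.
E[U | V = 8] = (1/2) / (3/20) = 10/3.

10/3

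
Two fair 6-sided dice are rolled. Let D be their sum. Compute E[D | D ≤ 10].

P(D ≤ 10) = 11/12.
E[D | D ≤ 10] = (109/18) / (11/12) = 218/33.

218/33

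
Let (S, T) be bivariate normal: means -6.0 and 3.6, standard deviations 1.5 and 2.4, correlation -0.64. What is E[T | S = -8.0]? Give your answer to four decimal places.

The regression of T on S has slope ρ·σ_T/σ_S and passes through (μ_S, μ_T).
E[T | S=-8.0] = 3.6 + (-0.64)·(2.4/1.5)·(-8.0 − (-6.0)) = 3.6 + (-1.024)·(-2) = 5.6480.

5.6480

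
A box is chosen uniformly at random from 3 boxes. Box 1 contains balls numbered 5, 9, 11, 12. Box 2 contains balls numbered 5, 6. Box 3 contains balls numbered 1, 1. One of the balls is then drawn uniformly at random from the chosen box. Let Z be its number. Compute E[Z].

E[Z | box 1] = (5+9+11+12)/4 = 37/4.
E[Z | box 2] = (5+6)/2 = 11/2.
E[Z | box 3] = (1+1)/2 = 1.
By the law of total expectation,
E[Z] = (1/3)·(37/4) + (1/3)·(11/2) + (1/3)·(1) = 21/4.

21/4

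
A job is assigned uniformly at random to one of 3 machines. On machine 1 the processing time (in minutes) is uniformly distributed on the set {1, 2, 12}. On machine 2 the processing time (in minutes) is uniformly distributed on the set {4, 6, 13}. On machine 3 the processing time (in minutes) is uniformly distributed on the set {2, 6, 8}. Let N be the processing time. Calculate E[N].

E[N | machine 1] = (1+2+12)/3 = 5.
E[N | machine 2] = (4+6+13)/3 = 23/3.
E[N | machine 3] = (2+6+8)/3 = 16/3.
E[N] = (1/3)·(5) + (1/3)·(23/3) + (1/3)·(16/3) = 6.

6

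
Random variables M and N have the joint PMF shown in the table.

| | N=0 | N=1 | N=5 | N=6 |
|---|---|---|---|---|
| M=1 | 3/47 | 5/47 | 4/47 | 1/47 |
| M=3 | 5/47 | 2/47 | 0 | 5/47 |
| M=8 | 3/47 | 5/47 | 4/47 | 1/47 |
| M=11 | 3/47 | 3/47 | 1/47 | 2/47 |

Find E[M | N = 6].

46/9

P(N = 6) = 9/47.
Summing M·P(M=x,N=y) over the conditioning event gives 46/47.
E[M | N = 6] = (46/47) / (9/47) = 46/9.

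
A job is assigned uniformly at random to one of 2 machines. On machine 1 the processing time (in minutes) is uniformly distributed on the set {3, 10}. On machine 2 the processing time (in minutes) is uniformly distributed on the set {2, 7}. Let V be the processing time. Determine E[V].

E[V | machine 1] = (3+10)/2 = 13/2.
E[V | machine 2] = (2+7)/2 = 9/2.
By the law of total expectation,
E[V] = (1/2)·(13/2) + (1/2)·(9/2) = 11/2.

11/2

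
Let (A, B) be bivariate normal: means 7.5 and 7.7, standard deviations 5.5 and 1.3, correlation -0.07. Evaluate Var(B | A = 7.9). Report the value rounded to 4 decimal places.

For a bivariate normal, Var(B | A=x) = σ_B²(1 − ρ²).
Var(B | A=7.9) = (1.3)²·(1 − (-0.07)²) = 1.69·0.9951 = 1.6817.

1.6817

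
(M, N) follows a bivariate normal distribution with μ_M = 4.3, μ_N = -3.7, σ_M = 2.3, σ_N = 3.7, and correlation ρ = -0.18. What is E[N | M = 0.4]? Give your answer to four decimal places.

For a bivariate normal, E[N | M=x] = μ_N + ρ·(σ_N/σ_M)·(x − μ_M).
E[N | M=0.4] = -3.7 + (-0.18)·(3.7/2.3)·(0.4 − (4.3)) = -3.7 + (-0.28957)·(-3.9) = -2.5707.

-2.5707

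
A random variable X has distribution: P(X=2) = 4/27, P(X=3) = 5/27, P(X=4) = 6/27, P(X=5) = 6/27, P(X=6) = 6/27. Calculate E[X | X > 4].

11/2

P(X > 4) = 4/9.
Σ over the event: 5·2/9 + 6·2/9 = 22/9.
E[X | X > 4] = (22/9) / (4/9) = 11/2.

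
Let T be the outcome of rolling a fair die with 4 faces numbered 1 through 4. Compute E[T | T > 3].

4

Given T > 3, T is equally likely to be any of {4}.
E[T | T > 3] = (4) / 1 = 4.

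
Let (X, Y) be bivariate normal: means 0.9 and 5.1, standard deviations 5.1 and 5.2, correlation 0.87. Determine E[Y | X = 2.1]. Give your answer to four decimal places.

6.1645

For a bivariate normal, E[Y | X=x] = μ_Y + ρ·(σ_Y/σ_X)·(x − μ_X).
E[Y | X=2.1] = 5.1 + (0.87)·(5.2/5.1)·(2.1 − (0.9)) = 5.1 + (0.88706)·(1.2) = 6.1645.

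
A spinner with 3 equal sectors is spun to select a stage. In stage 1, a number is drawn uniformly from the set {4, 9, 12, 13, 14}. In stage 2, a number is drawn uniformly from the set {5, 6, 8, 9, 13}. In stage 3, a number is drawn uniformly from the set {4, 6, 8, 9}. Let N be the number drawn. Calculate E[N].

E[N | stage 1] = (4+9+12+13+14)/5 = 52/5.
E[N | stage 2] = (5+6+8+9+13)/5 = 41/5.
E[N | stage 3] = (4+6+8+9)/4 = 27/4.
By the law of total expectation,
E[N] = (1/3)·(52/5) + (1/3)·(41/5) + (1/3)·(27/4) = 169/20.

169/20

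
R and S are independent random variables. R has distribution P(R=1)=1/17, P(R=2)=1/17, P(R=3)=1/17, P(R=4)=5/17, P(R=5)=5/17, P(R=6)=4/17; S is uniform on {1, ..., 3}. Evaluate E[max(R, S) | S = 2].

76/17

P(S = 2) = 1/3.
Summing max(R,S)·P(x,y) over outcomes with S = 2 gives 76/51.
E[max(R, S) | S = 2] = (76/51) / (1/3) = 76/17.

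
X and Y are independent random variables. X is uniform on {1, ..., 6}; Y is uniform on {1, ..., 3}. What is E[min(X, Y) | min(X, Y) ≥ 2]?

12/5

Outcomes with min(X, Y) ≥ 2: (2,2), (2,3), (3,2), (3,3), (4,2), (4,3), (5,2), (5,3), (6,2), (6,3), each with probability 1/18.
E[min(X, Y) | min(X, Y) ≥ 2] = (2 + 2 + 2 + 3 + 2 + 3 + 2 + 3 + 2 + 3) / 10 = 12/5.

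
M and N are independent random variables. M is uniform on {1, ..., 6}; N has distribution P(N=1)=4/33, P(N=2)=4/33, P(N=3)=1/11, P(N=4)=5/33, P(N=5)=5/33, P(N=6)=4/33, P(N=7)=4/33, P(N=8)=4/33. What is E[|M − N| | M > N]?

P(M > N) = 10/33.
Summing |M−N|·P(x,y) over outcomes with M > N gives 23/33.
E[|M − N| | M > N] = (23/33) / (10/33) = 23/10.

23/10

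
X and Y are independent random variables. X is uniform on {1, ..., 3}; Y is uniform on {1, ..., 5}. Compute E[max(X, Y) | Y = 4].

P(Y = 4) = 1/5.
Summing max(X,Y)·P(x,y) over outcomes with Y = 4 gives 4/5.
E[max(X, Y) | Y = 4] = (4/5) / (1/5) = 4.

4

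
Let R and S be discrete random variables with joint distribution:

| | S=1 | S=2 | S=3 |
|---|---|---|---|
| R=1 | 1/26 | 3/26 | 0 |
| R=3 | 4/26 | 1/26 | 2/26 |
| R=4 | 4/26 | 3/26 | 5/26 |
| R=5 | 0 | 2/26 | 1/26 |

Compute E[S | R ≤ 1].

P(R ≤ 1) = 2/13.
Σ S·P over the event = 1·(1/26) + 2·(3/26) = 7/26.
E[S | R ≤ 1] = (7/26) / (2/13) = 7/4.

7/4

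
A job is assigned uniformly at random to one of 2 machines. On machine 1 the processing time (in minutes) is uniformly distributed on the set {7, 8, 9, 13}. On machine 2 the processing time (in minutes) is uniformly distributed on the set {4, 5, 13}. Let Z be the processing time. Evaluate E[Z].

199/24

E[Z | machine 1] = (7+8+9+13)/4 = 37/4.
E[Z | machine 2] = (4+5+13)/3 = 22/3.
By the law of total expectation,
E[Z] = (1/2)·(37/4) + (1/2)·(22/3) = 199/24.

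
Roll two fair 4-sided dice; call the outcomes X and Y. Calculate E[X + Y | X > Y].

5

P(X > Y) = 3/8.
Summing (X+Y)·P(x,y) over outcomes with X > Y gives 15/8.
E[X + Y | X > Y] = (15/8) / (3/8) = 5.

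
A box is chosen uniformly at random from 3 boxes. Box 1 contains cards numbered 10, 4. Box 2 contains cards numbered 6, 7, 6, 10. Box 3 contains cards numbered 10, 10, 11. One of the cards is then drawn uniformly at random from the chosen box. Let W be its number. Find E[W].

295/36

E[W | box 1] = (10+4)/2 = 7.
E[W | box 2] = (6+7+6+10)/4 = 29/4.
E[W | box 3] = (10+10+11)/3 = 31/3.
By the law of total expectation,
E[W] = (1/3)·(7) + (1/3)·(29/4) + (1/3)·(31/3) = 295/36.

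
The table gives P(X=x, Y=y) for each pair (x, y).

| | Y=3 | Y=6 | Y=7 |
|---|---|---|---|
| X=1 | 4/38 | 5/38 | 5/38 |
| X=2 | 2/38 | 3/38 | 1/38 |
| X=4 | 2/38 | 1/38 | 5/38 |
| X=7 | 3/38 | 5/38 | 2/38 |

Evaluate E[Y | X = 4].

47/8

P(X = 4) = 4/19.
Σ Y·P over the event = 3·(2/38) + 6·(1/38) + 7·(5/38) = 47/38.
E[Y | X = 4] = (47/38) / (4/19) = 47/8.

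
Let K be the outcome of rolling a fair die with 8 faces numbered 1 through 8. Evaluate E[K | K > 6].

15/2

Given K > 6, K is equally likely to be any of {7, 8}.
E[K | K > 6] = (7 + 8) / 2 = 15/2.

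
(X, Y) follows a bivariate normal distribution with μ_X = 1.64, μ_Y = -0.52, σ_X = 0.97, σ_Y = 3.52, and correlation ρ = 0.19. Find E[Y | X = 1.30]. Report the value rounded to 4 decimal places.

-0.7544

For a bivariate normal, E[Y | X=x] = μ_Y + ρ·(σ_Y/σ_X)·(x − μ_X).
E[Y | X=1.30] = -0.52 + (0.19)·(3.52/0.97)·(1.30 − (1.64)) = -0.52 + (0.68948)·(-0.34) = -0.7544.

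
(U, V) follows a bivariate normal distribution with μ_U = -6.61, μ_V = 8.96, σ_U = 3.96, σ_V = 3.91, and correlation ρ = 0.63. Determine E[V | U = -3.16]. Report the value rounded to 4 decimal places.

11.1061

The regression of V on U has slope ρ·σ_V/σ_U and passes through (μ_U, μ_V).
E[V | U=-3.16] = 8.96 + (0.63)·(3.91/3.96)·(-3.16 − (-6.61)) = 8.96 + (0.62205)·(3.45) = 11.1061.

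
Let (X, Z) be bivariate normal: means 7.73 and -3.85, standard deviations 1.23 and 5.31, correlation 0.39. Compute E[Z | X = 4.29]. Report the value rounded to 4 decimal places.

-9.6418

The regression of Z on X has slope ρ·σ_Z/σ_X and passes through (μ_X, μ_Z).
E[Z | X=4.29] = -3.85 + (0.39)·(5.31/1.23)·(4.29 − (7.73)) = -3.85 + (1.68366)·(-3.44) = -9.6418.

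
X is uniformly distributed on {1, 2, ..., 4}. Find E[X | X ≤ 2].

3/2

Given X ≤ 2, X is equally likely to be any of {1, 2}.
E[X | X ≤ 2] = (1 + 2) / 2 = 3/2.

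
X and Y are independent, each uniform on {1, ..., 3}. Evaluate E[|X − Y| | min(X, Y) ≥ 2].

Outcomes with min(X, Y) ≥ 2: (2,2), (2,3), (3,2), (3,3), each with probability 1/9.
E[|X − Y| | min(X, Y) ≥ 2] = (0 + 1 + 1 + 0) / 4 = 1/2.

1/2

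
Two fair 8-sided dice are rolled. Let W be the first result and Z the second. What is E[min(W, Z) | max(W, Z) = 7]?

49/13

P(max(W, Z) = 7) = 13/64.
Summing min(W,Z)·P(x,y) over outcomes with max(W, Z) = 7 gives 49/64.
E[min(W, Z) | max(W, Z) = 7] = (49/64) / (13/64) = 49/13.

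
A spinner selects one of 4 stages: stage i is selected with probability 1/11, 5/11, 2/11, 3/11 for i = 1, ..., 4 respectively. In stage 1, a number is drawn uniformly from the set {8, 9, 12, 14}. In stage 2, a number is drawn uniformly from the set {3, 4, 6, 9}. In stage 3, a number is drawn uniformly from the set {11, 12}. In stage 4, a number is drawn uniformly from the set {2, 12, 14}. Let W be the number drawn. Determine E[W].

357/44

E[W | stage 1] = (8+9+12+14)/4 = 43/4.
E[W | stage 2] = (3+4+6+9)/4 = 11/2.
E[W | stage 3] = (11+12)/2 = 23/2.
E[W | stage 4] = (2+12+14)/3 = 28/3.
E[W] = (1/11)·(43/4) + (5/11)·(11/2) + (2/11)·(23/2) + (3/11)·(28/3) = 357/44.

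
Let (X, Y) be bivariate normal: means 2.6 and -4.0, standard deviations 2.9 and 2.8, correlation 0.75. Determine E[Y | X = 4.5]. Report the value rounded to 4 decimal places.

E[Y | X=x] = μ_Y + ρ(σ_Y/σ_X)(x − μ_X) for jointly normal variables.
E[Y | X=4.5] = -4.0 + (0.75)·(2.8/2.9)·(4.5 − (2.6)) = -4.0 + (0.72414)·(1.9) = -2.6241.

-2.6241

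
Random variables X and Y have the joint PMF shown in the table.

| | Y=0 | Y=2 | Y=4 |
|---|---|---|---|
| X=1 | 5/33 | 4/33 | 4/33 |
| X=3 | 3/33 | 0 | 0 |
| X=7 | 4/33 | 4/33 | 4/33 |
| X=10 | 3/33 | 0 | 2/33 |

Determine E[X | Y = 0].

24/5

P(Y = 0) = 5/11.
Σ X·P over the event = 1·(5/33) + 3·(3/33) + 7·(4/33) + 10·(3/33) = 24/11.
E[X | Y = 0] = (24/11) / (5/11) = 24/5.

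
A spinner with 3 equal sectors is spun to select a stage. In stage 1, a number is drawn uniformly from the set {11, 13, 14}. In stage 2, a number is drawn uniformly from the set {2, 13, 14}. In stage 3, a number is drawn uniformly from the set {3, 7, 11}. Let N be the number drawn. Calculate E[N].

E[N | stage 1] = (11+13+14)/3 = 38/3.
E[N | stage 2] = (2+13+14)/3 = 29/3.
E[N | stage 3] = (3+7+11)/3 = 7.
By the law of total expectation,
E[N] = (1/3)·(38/3) + (1/3)·(29/3) + (1/3)·(7) = 88/9.

88/9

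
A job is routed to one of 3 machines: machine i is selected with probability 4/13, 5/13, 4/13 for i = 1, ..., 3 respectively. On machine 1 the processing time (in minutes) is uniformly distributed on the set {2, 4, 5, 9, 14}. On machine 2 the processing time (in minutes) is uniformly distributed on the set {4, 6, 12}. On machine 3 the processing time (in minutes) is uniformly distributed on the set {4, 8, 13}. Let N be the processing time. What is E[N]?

E[N | machine 1] = (2+4+5+9+14)/5 = 34/5.
E[N | machine 2] = (4+6+12)/3 = 22/3.
E[N | machine 3] = (4+8+13)/3 = 25/3.
By the law of total expectation,
E[N] = (4/13)·(34/5) + (5/13)·(22/3) + (4/13)·(25/3) = 486/65.

486/65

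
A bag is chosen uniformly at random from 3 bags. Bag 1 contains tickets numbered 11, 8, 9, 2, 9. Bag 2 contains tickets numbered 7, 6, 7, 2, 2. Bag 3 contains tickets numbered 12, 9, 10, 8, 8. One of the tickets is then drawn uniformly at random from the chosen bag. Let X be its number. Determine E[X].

E[X | bag 1] = (11+8+9+2+9)/5 = 39/5.
E[X | bag 2] = (7+6+7+2+2)/5 = 24/5.
E[X | bag 3] = (12+9+10+8+8)/5 = 47/5.
By the law of total expectation,
E[X] = (1/3)·(39/5) + (1/3)·(24/5) + (1/3)·(47/5) = 22/3.

22/3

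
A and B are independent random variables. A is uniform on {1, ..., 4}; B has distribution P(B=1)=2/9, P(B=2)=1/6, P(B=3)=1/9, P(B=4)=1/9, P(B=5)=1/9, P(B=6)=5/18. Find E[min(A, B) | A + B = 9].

23/7

P(A + B = 9) = 7/72.
Summing min(A,B)·P(x,y) over outcomes with A + B = 9 gives 23/72.
E[min(A, B) | A + B = 9] = (23/72) / (7/72) = 23/7.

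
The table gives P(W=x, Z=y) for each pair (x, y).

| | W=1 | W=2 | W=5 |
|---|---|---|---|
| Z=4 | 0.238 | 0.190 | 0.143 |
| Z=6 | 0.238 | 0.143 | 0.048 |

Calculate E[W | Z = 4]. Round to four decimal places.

P(Z = 4) = 0.571.
Σ W·P over the event = 1·(0.238) + 2·(0.190) + 5·(0.143) = 1.333.
E[W | Z = 4] = (1.333) / (0.571) = 2.3345.

2.3345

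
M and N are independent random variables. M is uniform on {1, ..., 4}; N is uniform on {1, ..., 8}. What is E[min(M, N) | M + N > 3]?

67/29

P(M + N > 3) = 29/32.
Summing min(M,N)·P(x,y) over outcomes with M + N > 3 gives 67/32.
E[min(M, N) | M + N > 3] = (67/32) / (29/32) = 67/29.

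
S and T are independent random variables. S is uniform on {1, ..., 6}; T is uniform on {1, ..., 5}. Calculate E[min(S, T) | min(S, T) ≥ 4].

Outcomes with min(S, T) ≥ 4: (4,4), (4,5), (5,4), (5,5), (6,4), (6,5), each with probability 1/30.
E[min(S, T) | min(S, T) ≥ 4] = (4 + 4 + 4 + 5 + 4 + 5) / 6 = 13/3.

13/3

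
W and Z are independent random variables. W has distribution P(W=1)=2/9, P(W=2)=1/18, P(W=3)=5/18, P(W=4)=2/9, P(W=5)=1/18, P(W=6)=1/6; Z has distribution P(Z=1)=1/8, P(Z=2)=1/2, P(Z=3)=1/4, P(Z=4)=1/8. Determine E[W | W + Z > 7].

P(W + Z > 7) = 7/36.
Summing W·P(x,y) over outcomes with W + Z > 7 gives 157/144.
E[W | W + Z > 7] = (157/144) / (7/36) = 157/28.

157/28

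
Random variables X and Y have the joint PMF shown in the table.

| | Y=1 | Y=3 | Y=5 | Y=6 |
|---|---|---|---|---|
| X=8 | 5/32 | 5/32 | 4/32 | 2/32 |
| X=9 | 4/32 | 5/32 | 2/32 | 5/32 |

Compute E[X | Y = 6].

P(Y = 6) = 7/32.
Σ X·P over the event = 8·(2/32) + 9·(5/32) = 61/32.
E[X | Y = 6] = (61/32) / (7/32) = 61/7.

61/7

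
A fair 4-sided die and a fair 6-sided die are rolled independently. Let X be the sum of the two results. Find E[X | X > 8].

28/3

P(X > 8) = 1/8.
Σ over the event: 9·1/12 + 10·1/24 = 7/6.
E[X | X > 8] = (7/6) / (1/8) = 28/3.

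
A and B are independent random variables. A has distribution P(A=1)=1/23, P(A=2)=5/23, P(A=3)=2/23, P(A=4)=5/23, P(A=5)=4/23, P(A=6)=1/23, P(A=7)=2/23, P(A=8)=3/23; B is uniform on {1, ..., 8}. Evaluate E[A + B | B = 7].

262/23

P(B = 7) = 1/8.
Summing (A+B)·P(x,y) over outcomes with B = 7 gives 131/92.
E[A + B | B = 7] = (131/92) / (1/8) = 262/23.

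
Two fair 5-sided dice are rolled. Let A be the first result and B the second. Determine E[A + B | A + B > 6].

P(A + B > 6) = 2/5.
Summing (A+B)·P(x,y) over outcomes with A + B > 6 gives 16/5.
E[A + B | A + B > 6] = (16/5) / (2/5) = 8.

8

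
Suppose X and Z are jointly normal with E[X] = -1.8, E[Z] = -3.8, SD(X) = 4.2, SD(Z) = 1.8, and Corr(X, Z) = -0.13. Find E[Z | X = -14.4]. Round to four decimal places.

-3.0980

The regression of Z on X has slope ρ·σ_Z/σ_X and passes through (μ_X, μ_Z).
E[Z | X=-14.4] = -3.8 + (-0.13)·(1.8/4.2)·(-14.4 − (-1.8)) = -3.8 + (-0.055714)·(-12.6) = -3.0980.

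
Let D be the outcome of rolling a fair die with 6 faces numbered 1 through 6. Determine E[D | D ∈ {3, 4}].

7/2

P(D ∈ {3, 4}) = 1/3.
Σ over the event: 3·1/6 + 4·1/6 = 7/6.
E[D | D ∈ {3, 4}] = (7/6) / (1/3) = 7/2.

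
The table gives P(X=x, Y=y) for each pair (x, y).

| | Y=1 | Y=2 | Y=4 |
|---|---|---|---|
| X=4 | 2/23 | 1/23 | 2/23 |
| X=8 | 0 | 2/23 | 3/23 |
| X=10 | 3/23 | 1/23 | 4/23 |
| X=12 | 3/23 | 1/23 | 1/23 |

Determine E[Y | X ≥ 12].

9/5

P(X ≥ 12) = 5/23.
Σ Y·P over the event = 1·(3/23) + 2·(1/23) + 4·(1/23) = 9/23.
E[Y | X ≥ 12] = (9/23) / (5/23) = 9/5.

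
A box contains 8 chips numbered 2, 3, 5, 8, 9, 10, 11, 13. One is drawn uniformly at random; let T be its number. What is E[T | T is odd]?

41/5

P(T is odd) = 5/8.
Σ over the event: 3·1/8 + 5·1/8 + 9·1/8 + 11·1/8 + 13·1/8 = 41/8.
E[T | T is odd] = (41/8) / (5/8) = 41/5.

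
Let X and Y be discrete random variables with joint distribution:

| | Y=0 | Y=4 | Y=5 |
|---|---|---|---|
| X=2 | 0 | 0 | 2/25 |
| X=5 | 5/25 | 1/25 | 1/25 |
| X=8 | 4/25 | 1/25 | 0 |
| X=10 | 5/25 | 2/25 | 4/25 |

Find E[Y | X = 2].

P(X = 2) = 2/25.
Σ Y·P over the event = 5·(2/25) = 2/5.
E[Y | X = 2] = (2/5) / (2/25) = 5.

5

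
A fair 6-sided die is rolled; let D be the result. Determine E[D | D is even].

4

Given D is even, D is equally likely to be any of {2, 4, 6}.
E[D | D is even] = (2 + 4 + 6) / 3 = 4.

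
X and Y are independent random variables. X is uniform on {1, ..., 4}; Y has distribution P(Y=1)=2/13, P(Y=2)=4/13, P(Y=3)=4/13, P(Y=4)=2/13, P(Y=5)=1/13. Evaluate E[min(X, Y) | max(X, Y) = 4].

7/3

P(max(X, Y) = 4) = 9/26.
Summing min(X,Y)·P(x,y) over outcomes with max(X, Y) = 4 gives 21/26.
E[min(X, Y) | max(X, Y) = 4] = (21/26) / (9/26) = 7/3.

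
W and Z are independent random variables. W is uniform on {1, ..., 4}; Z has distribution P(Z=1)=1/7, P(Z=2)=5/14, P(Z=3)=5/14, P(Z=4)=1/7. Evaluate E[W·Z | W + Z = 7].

12

P(W + Z = 7) = 1/8.
Summing WZ·P(x,y) over outcomes with W + Z = 7 gives 3/2.
E[W·Z | W + Z = 7] = (3/2) / (1/8) = 12.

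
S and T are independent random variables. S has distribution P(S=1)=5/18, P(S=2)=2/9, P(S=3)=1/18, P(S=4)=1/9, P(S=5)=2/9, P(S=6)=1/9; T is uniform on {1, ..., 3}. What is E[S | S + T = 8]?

16/3

P(S + T = 8) = 1/9.
Summing S·P(x,y) over outcomes with S + T = 8 gives 16/27.
E[S | S + T = 8] = (16/27) / (1/9) = 16/3.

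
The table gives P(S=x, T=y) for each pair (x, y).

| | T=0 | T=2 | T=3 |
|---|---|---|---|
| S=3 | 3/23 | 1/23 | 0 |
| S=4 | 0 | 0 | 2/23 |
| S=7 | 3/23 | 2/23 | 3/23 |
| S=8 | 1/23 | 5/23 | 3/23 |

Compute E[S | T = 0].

38/7

P(T = 0) = 7/23.
Σ S·P over the event = 3·(3/23) + 7·(3/23) + 8·(1/23) = 38/23.
E[S | T = 0] = (38/23) / (7/23) = 38/7.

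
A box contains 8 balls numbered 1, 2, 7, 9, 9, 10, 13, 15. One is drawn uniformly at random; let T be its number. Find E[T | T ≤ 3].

P(T ≤ 3) = 1/4.
Σ over the event: 1·1/8 + 2·1/8 = 3/8.
E[T | T ≤ 3] = (3/8) / (1/4) = 3/2.

3/2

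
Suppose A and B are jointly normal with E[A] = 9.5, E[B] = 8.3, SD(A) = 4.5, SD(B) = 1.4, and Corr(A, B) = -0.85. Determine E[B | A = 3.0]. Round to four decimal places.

The regression of B on A has slope ρ·σ_B/σ_A and passes through (μ_A, μ_B).
E[B | A=3.0] = 8.3 + (-0.85)·(1.4/4.5)·(3.0 − (9.5)) = 8.3 + (-0.26444)·(-6.5) = 10.0189.

10.0189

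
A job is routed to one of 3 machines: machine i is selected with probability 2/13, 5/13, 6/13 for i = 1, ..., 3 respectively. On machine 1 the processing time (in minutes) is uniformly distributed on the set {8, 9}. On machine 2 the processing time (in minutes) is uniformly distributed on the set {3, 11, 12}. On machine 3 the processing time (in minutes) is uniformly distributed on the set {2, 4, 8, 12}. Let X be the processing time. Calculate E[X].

E[X | machine 1] = (8+9)/2 = 17/2.
E[X | machine 2] = (3+11+12)/3 = 26/3.
E[X | machine 3] = (2+4+8+12)/4 = 13/2.
By the law of total expectation,
E[X] = (2/13)·(17/2) + (5/13)·(26/3) + (6/13)·(13/2) = 298/39.

298/39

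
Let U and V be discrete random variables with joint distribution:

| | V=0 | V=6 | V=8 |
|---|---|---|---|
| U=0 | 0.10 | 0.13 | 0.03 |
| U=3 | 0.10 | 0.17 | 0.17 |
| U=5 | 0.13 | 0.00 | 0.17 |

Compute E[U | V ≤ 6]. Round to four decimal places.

2.3175

P(V ≤ 6) = 0.63.
Σ U·P over the event = 0·(0.10) + 0·(0.13) + 3·(0.10) + 3·(0.17) + 5·(0.13) = 1.46.
E[U | V ≤ 6] = (1.46) / (0.63) = 2.3175.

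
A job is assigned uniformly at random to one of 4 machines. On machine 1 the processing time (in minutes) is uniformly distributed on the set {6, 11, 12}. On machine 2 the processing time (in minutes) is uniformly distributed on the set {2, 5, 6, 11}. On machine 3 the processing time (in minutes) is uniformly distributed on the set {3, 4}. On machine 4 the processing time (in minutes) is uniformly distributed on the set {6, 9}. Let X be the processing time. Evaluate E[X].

20/3

E[X | machine 1] = (6+11+12)/3 = 29/3.
E[X | machine 2] = (2+5+6+11)/4 = 6.
E[X | machine 3] = (3+4)/2 = 7/2.
E[X | machine 4] = (6+9)/2 = 15/2.
E[X] = (1/4)·(29/3) + (1/4)·(6) + (1/4)·(7/2) + (1/4)·(15/2) = 20/3.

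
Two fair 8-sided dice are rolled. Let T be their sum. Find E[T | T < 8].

16/3

P(T < 8) = 21/64.
Σ over the event: 2·1/64 + 3·1/32 + 4·3/64 + 5·1/16 + 6·5/64 + 7·3/32 = 7/4.
E[T | T < 8] = (7/4) / (21/64) = 16/3.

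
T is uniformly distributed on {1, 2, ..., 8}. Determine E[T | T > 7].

Given T > 7, T is equally likely to be any of {8}.
E[T | T > 7] = (8) / 1 = 8.

8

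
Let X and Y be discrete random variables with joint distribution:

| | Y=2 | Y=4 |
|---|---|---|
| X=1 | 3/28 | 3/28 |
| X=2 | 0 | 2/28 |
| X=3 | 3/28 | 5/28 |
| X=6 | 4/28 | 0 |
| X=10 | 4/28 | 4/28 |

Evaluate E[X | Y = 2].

38/7

P(Y = 2) = 1/2.
Σ X·P over the event = 1·(3/28) + 3·(3/28) + 6·(4/28) + 10·(4/28) = 19/7.
E[X | Y = 2] = (19/7) / (1/2) = 38/7.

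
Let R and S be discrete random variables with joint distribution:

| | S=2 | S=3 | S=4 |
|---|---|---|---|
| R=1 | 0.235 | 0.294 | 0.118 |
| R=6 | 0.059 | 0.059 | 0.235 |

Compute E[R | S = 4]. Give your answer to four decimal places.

P(S = 4) = 0.353.
Σ R·P over the event = 1·(0.118) + 6·(0.235) = 1.528.
E[R | S = 4] = (1.528) / (0.353) = 4.3286.

4.3286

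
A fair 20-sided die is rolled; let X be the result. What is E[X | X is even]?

11

Given X is even, X is equally likely to be any of {2, 4, 6, 8, 10, 12, 14, 16, 18, 20}.
E[X | X is even] = (2 + 4 + 6 + 8 + 10 + 12 + 14 + 16 + 18 + 20) / 10 = 11.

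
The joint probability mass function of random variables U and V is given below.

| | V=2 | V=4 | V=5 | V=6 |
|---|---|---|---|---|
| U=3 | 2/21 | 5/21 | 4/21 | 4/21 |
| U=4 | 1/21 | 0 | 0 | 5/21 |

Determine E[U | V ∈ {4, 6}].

47/14

P(V ∈ {4, 6}) = 2/3.
Σ U·P over the event = 3·(5/21) + 3·(4/21) + 4·(5/21) = 47/21.
E[U | V ∈ {4, 6}] = (47/21) / (2/3) = 47/14.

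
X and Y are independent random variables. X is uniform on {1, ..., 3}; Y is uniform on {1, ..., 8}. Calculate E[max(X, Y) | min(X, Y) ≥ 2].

71/14

P(min(X, Y) ≥ 2) = 7/12.
Summing max(X,Y)·P(x,y) over outcomes with min(X, Y) ≥ 2 gives 71/24.
E[max(X, Y) | min(X, Y) ≥ 2] = (71/24) / (7/12) = 71/14.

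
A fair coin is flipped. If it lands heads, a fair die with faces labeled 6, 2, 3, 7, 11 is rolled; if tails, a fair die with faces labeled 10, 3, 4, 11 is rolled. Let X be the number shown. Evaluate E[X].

32/5

E[X | heads] = (6+2+3+7+11)/5 = 29/5.
E[X | tails] = (10+3+4+11)/4 = 7.
E[X] = (1/2)·(29/5) + (1/2)·(7) = 32/5.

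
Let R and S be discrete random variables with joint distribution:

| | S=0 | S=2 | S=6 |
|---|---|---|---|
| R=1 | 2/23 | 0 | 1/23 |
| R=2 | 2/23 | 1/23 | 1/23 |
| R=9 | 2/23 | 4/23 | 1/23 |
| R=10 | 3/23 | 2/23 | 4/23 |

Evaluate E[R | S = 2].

P(S = 2) = 7/23.
Σ R·P over the event = 2·(1/23) + 9·(4/23) + 10·(2/23) = 58/23.
E[R | S = 2] = (58/23) / (7/23) = 58/7.

58/7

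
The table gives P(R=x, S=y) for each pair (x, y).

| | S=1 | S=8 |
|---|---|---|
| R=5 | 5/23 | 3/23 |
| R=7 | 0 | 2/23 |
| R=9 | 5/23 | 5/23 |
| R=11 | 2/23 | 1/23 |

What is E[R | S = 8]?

P(S = 8) = 11/23.
Σ R·P over the event = 5·(3/23) + 7·(2/23) + 9·(5/23) + 11·(1/23) = 85/23.
E[R | S = 8] = (85/23) / (11/23) = 85/11.

85/11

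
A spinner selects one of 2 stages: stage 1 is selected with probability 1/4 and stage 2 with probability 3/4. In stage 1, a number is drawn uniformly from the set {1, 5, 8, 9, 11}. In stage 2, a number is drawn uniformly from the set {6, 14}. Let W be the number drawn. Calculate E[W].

E[W | stage 1] = (1+5+8+9+11)/5 = 34/5.
E[W | stage 2] = (6+14)/2 = 10.
E[W] = (1/4)·(34/5) + (3/4)·(10) = 46/5.

46/5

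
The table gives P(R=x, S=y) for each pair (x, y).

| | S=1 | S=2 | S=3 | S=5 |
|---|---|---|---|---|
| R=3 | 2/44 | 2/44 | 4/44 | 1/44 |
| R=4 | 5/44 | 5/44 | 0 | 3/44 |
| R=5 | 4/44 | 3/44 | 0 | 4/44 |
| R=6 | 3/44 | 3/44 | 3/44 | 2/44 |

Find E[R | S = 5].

P(S = 5) = 5/22.
Summing R·P(R=x,S=y) over the conditioning event gives 47/44.
E[R | S = 5] = (47/44) / (5/22) = 47/10.

47/10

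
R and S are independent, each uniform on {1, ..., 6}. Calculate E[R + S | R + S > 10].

34/3

Outcomes with R + S > 10: (5,6), (6,5), (6,6), each with probability 1/36.
E[R + S | R + S > 10] = (11 + 11 + 12) / 3 = 34/3.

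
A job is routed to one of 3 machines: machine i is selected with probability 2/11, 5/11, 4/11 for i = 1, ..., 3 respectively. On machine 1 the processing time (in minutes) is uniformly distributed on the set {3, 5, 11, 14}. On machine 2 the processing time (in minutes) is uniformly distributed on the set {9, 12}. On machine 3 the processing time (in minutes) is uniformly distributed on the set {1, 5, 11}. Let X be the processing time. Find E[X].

25/3

E[X | machine 1] = (3+5+11+14)/4 = 33/4.
E[X | machine 2] = (9+12)/2 = 21/2.
E[X | machine 3] = (1+5+11)/3 = 17/3.
By the law of total expectation,
E[X] = (2/11)·(33/4) + (5/11)·(21/2) + (4/11)·(17/3) = 25/3.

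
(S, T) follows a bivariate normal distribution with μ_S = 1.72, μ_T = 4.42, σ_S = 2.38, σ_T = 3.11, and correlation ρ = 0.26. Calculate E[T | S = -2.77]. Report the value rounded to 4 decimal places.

For a bivariate normal, E[T | S=x] = μ_T + ρ·(σ_T/σ_S)·(x − μ_S).
E[T | S=-2.77] = 4.42 + (0.26)·(3.11/2.38)·(-2.77 − (1.72)) = 4.42 + (0.33975)·(-4.49) = 2.8945.

2.8945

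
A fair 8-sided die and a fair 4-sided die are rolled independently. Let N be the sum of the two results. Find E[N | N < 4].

P(N < 4) = 3/32.
Σ over the event: 2·1/32 + 3·1/16 = 1/4.
E[N | N < 4] = (1/4) / (3/32) = 8/3.

8/3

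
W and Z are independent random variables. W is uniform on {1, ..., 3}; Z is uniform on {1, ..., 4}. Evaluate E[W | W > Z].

Outcomes with W > Z: (2,1), (3,1), (3,2), each with probability 1/12.
E[W | W > Z] = (2 + 3 + 3) / 3 = 8/3.

8/3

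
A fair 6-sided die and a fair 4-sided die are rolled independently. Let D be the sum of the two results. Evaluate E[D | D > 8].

28/3

P(D > 8) = 1/8.
Σ over the event: 9·1/12 + 10·1/24 = 7/6.
E[D | D > 8] = (7/6) / (1/8) = 28/3.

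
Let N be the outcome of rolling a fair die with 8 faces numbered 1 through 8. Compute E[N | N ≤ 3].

Given N ≤ 3, N is equally likely to be any of {1, 2, 3}.
E[N | N ≤ 3] = (1 + 2 + 3) / 3 = 2.

2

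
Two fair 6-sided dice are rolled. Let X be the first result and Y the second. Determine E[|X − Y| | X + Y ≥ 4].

68/33

P(X + Y ≥ 4) = 11/12.
Summing |X−Y|·P(x,y) over outcomes with X + Y ≥ 4 gives 17/9.
E[|X − Y| | X + Y ≥ 4] = (17/9) / (11/12) = 68/33.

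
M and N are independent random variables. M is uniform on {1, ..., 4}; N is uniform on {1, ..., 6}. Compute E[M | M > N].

10/3

Outcomes with M > N: (2,1), (3,1), (3,2), (4,1), (4,2), (4,3), each with probability 1/24.
E[M | M > N] = (2 + 3 + 3 + 4 + 4 + 4) / 6 = 10/3.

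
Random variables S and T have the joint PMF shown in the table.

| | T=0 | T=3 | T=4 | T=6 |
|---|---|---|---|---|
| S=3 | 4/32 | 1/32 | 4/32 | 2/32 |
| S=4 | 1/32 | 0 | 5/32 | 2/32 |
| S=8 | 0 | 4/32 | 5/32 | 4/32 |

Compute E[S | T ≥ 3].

P(T ≥ 3) = 27/32.
Σ S·P over the event = 3·(1/32) + 3·(4/32) + 3·(2/32) + 4·(5/32) + 4·(2/32) + 8·(4/32) + 8·(5/32) + 8·(4/32) = 153/32.
E[S | T ≥ 3] = (153/32) / (27/32) = 17/3.

17/3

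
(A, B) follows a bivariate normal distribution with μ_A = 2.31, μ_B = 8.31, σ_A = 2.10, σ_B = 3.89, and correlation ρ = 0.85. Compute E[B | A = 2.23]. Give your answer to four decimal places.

8.1840

For a bivariate normal, E[B | A=x] = μ_B + ρ·(σ_B/σ_A)·(x − μ_A).
E[B | A=2.23] = 8.31 + (0.85)·(3.89/2.10)·(2.23 − (2.31)) = 8.31 + (1.5745)·(-0.08) = 8.1840.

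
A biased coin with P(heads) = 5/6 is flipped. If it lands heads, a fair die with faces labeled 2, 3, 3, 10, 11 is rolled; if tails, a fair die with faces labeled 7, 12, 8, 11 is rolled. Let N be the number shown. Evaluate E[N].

77/12

E[N | heads] = (2+3+3+10+11)/5 = 29/5.
E[N | tails] = (7+12+8+11)/4 = 19/2.
E[N] = (5/6)·(29/5) + (1/6)·(19/2) = 77/12.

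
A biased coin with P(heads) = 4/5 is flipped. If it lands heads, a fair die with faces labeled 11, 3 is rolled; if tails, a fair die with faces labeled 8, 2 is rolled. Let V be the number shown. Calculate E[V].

33/5

E[V | heads] = (11+3)/2 = 7.
E[V | tails] = (8+2)/2 = 5.
E[V] = (4/5)·(7) + (1/5)·(5) = 33/5.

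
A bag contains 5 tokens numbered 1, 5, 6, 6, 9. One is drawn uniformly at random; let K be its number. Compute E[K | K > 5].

P(K > 5) = 3/5.
Σ over the event: 6·2/5 + 9·1/5 = 21/5.
E[K | K > 5] = (21/5) / (3/5) = 7.

7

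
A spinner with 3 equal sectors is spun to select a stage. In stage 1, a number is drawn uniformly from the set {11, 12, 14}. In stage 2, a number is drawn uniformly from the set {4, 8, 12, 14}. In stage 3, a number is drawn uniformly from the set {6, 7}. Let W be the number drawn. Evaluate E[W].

E[W | stage 1] = (11+12+14)/3 = 37/3.
E[W | stage 2] = (4+8+12+14)/4 = 19/2.
E[W | stage 3] = (6+7)/2 = 13/2.
E[W] = (1/3)·(37/3) + (1/3)·(19/2) + (1/3)·(13/2) = 85/9.

85/9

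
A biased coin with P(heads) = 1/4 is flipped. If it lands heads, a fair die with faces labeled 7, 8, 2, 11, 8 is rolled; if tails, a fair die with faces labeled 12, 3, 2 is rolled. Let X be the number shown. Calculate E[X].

E[X | heads] = (7+8+2+11+8)/5 = 36/5.
E[X | tails] = (12+3+2)/3 = 17/3.
By the law of total expectation,
E[X] = (1/4)·(36/5) + (3/4)·(17/3) = 121/20.

121/20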